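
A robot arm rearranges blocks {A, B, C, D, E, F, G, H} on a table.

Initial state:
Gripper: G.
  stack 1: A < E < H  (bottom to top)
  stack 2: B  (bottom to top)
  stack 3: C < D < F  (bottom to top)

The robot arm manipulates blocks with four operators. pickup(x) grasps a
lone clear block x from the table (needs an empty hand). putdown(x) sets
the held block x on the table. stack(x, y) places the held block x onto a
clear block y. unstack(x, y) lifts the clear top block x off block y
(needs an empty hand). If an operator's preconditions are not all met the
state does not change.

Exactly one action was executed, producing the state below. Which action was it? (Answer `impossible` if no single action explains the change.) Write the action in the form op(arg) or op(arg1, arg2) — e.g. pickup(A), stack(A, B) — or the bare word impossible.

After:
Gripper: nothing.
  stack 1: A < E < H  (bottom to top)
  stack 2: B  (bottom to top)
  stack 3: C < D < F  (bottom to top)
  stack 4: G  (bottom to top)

putdown(G)

target: towers=[A/E/H; B; C/D/F; G] holding=-
        putdown(G) → towers=[A/E/H; B; C/D/F; G] holding=-  ← match
       stack(G, H) → towers=[A/E/H/G; B; C/D/F] holding=-
       stack(G, B) → towers=[A/E/H; B/G; C/D/F] holding=-
       stack(G, F) → towers=[A/E/H; B; C/D/F/G] holding=-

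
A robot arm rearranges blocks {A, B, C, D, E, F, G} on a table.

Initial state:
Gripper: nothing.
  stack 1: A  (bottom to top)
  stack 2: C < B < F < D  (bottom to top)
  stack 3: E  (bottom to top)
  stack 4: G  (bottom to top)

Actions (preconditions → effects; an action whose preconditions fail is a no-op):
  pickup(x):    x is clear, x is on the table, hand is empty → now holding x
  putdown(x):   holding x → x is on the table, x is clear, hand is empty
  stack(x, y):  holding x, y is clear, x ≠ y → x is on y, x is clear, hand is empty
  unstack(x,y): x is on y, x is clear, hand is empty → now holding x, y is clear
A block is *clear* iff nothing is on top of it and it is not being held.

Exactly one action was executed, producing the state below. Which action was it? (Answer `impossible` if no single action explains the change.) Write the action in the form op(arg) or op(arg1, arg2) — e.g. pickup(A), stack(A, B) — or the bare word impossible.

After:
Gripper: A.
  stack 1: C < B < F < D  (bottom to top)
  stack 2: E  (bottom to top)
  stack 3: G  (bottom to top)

target: towers=[C/B/F/D; E; G] holding=A
         pickup(G) → towers=[A; C/B/F/D; E] holding=G
     unstack(D, F) → towers=[A; C/B/F; E; G] holding=D
         pickup(A) → towers=[C/B/F/D; E; G] holding=A  ← match
         pickup(E) → towers=[A; C/B/F/D; G] holding=E

pickup(A)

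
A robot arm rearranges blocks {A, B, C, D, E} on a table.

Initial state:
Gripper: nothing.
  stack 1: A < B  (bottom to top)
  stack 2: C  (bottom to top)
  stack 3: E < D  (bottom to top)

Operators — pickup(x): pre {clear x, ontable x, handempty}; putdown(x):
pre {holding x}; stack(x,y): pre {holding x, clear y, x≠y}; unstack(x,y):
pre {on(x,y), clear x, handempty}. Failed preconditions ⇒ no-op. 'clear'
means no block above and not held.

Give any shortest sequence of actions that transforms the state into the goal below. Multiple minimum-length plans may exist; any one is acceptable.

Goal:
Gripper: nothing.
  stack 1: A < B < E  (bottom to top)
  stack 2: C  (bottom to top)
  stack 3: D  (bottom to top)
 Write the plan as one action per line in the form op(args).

unstack(D, E)
putdown(D)
pickup(E)
stack(E, B)

step 1 (unstack(D, E)): towers=[A/B; C; E] holding=D
step 2 (putdown(D)): towers=[A/B; C; D; E] holding=-
step 3 (pickup(E)): towers=[A/B; C; D] holding=E
step 4 (stack(E, B)): towers=[A/B/E; C; D] holding=-
goal check: towers=[A/B/E; C; D] holding=- — reached (length 4, optimal by BFS)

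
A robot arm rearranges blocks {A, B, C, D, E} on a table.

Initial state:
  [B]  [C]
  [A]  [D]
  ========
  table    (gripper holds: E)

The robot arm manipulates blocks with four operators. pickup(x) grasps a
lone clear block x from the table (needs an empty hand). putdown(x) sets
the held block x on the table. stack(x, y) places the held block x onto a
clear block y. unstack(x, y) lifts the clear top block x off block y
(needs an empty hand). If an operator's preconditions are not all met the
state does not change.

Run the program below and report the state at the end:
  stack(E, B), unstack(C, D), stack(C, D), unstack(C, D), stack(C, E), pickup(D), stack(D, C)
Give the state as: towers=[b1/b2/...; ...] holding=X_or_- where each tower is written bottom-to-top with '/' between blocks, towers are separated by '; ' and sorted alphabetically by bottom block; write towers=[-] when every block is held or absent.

towers=[A/B/E/C/D] holding=-

step 1 (stack(E, B)): towers=[A/B/E; D/C] holding=-
step 2 (unstack(C, D)): towers=[A/B/E; D] holding=C
step 3 (stack(C, D)): towers=[A/B/E; D/C] holding=-
step 4 (unstack(C, D)): towers=[A/B/E; D] holding=C
step 5 (stack(C, E)): towers=[A/B/E/C; D] holding=-
step 6 (pickup(D)): towers=[A/B/E/C] holding=D
step 7 (stack(D, C)): towers=[A/B/E/C/D] holding=-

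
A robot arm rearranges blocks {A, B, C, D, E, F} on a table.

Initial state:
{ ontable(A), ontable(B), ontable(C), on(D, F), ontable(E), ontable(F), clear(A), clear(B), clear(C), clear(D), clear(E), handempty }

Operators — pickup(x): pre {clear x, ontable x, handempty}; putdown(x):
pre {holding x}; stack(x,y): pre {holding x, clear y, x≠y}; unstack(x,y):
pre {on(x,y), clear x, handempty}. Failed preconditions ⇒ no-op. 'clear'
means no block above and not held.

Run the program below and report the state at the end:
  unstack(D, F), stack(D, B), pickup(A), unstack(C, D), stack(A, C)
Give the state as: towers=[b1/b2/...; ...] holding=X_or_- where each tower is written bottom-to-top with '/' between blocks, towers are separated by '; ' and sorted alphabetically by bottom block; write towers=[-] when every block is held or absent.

step 1 (unstack(D, F)): towers=[A; B; C; E; F] holding=D
step 2 (stack(D, B)): towers=[A; B/D; C; E; F] holding=-
step 3 (pickup(A)): towers=[B/D; C; E; F] holding=A
step 4 (unstack(C, D)) [no-op]: towers=[B/D; C; E; F] holding=A
step 5 (stack(A, C)): towers=[B/D; C/A; E; F] holding=-

towers=[B/D; C/A; E; F] holding=-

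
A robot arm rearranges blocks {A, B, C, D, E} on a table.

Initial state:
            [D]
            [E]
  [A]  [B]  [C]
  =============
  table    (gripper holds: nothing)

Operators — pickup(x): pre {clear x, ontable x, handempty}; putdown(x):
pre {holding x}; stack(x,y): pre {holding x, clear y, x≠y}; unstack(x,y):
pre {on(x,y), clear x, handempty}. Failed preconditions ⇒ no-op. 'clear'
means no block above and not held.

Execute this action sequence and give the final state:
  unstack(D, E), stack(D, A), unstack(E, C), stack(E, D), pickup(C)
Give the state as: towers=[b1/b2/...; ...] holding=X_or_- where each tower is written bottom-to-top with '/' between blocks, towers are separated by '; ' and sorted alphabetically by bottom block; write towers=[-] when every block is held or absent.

towers=[A/D/E; B] holding=C

step 1 (unstack(D, E)): towers=[A; B; C/E] holding=D
step 2 (stack(D, A)): towers=[A/D; B; C/E] holding=-
step 3 (unstack(E, C)): towers=[A/D; B; C] holding=E
step 4 (stack(E, D)): towers=[A/D/E; B; C] holding=-
step 5 (pickup(C)): towers=[A/D/E; B] holding=C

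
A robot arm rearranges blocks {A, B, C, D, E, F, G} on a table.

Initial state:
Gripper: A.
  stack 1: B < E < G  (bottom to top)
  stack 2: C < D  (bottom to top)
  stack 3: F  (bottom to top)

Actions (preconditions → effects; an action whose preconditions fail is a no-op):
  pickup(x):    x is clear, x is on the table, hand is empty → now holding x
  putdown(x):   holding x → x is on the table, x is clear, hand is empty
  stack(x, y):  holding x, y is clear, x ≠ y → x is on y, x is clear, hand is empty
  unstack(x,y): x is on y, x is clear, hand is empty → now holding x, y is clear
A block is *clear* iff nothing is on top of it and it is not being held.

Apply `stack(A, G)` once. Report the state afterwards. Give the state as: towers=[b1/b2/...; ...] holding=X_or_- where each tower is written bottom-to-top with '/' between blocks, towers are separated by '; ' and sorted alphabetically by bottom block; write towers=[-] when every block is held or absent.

before: towers=[B/E/G; C/D; F] holding=A
pre[stack(A, G)]: holding(A) yes, clear(G) yes, A≠G yes
all met → apply stack(A, G)
after:  towers=[B/E/G/A; C/D; F] holding=-

towers=[B/E/G/A; C/D; F] holding=-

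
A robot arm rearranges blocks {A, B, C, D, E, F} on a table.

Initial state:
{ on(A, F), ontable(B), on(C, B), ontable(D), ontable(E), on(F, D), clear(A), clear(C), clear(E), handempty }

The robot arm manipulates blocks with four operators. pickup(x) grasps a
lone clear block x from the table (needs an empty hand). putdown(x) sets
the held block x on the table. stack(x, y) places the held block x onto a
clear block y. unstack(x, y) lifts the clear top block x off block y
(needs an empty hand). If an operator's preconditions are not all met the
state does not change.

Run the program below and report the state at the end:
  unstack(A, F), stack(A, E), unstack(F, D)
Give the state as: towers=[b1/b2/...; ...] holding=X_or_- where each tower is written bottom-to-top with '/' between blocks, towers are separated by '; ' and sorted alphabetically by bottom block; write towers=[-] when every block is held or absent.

towers=[B/C; D; E/A] holding=F

step 1 (unstack(A, F)): towers=[B/C; D/F; E] holding=A
step 2 (stack(A, E)): towers=[B/C; D/F; E/A] holding=-
step 3 (unstack(F, D)): towers=[B/C; D; E/A] holding=F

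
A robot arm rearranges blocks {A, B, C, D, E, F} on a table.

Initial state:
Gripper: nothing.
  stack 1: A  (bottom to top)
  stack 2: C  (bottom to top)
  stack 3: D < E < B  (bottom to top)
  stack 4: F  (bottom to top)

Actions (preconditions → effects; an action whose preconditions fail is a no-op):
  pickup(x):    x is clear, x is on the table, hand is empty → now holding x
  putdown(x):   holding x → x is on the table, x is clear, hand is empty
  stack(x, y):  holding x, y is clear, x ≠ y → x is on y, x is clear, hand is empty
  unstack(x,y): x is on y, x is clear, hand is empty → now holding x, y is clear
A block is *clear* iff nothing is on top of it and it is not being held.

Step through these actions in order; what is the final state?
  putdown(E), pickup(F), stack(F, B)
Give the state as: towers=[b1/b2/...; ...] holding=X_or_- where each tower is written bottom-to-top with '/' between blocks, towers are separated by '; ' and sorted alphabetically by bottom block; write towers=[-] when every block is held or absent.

towers=[A; C; D/E/B/F] holding=-

step 1 (putdown(E)) [no-op]: towers=[A; C; D/E/B; F] holding=-
step 2 (pickup(F)): towers=[A; C; D/E/B] holding=F
step 3 (stack(F, B)): towers=[A; C; D/E/B/F] holding=-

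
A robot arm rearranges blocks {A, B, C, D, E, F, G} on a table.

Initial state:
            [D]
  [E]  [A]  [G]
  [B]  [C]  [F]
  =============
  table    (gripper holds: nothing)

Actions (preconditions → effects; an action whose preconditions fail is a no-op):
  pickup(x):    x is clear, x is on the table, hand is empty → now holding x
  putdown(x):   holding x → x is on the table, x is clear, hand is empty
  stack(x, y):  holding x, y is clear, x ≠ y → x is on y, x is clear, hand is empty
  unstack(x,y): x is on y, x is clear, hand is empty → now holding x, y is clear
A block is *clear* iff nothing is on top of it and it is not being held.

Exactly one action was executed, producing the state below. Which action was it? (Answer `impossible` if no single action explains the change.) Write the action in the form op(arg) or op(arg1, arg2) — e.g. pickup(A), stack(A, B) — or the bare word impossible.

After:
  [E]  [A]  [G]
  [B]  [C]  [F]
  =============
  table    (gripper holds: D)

unstack(D, G)

target: towers=[B/E; C/A; F/G] holding=D
     unstack(D, G) → towers=[B/E; C/A; F/G] holding=D  ← match
     unstack(A, C) → towers=[B/E; C; F/G/D] holding=A
     unstack(E, B) → towers=[B; C/A; F/G/D] holding=E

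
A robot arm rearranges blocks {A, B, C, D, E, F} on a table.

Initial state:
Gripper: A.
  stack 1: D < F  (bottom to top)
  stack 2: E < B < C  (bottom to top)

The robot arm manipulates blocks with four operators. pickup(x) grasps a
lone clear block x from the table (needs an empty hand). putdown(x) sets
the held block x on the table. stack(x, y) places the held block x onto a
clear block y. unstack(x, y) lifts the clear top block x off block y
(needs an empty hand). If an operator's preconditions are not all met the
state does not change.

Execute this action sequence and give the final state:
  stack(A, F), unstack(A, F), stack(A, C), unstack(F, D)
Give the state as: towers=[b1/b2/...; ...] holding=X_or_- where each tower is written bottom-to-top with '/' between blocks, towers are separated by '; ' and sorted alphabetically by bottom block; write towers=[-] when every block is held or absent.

towers=[D; E/B/C/A] holding=F

step 1 (stack(A, F)): towers=[D/F/A; E/B/C] holding=-
step 2 (unstack(A, F)): towers=[D/F; E/B/C] holding=A
step 3 (stack(A, C)): towers=[D/F; E/B/C/A] holding=-
step 4 (unstack(F, D)): towers=[D; E/B/C/A] holding=F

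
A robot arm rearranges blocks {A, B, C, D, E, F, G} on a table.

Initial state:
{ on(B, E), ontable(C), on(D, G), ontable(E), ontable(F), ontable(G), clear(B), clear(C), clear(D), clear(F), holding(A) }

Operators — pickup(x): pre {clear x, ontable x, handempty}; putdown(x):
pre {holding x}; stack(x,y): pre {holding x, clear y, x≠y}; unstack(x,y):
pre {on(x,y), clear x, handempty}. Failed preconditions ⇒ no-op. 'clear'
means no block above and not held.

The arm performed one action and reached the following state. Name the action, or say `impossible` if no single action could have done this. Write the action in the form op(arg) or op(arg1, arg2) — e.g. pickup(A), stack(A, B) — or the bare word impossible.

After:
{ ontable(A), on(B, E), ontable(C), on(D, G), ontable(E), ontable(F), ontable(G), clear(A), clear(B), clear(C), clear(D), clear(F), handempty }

putdown(A)

target: towers=[A; C; E/B; F; G/D] holding=-
        putdown(A) → towers=[A; C; E/B; F; G/D] holding=-  ← match
       stack(A, B) → towers=[C; E/B/A; F; G/D] holding=-
       stack(A, F) → towers=[C; E/B; F/A; G/D] holding=-
       stack(A, D) → towers=[C; E/B; F; G/D/A] holding=-
       stack(A, C) → towers=[C/A; E/B; F; G/D] holding=-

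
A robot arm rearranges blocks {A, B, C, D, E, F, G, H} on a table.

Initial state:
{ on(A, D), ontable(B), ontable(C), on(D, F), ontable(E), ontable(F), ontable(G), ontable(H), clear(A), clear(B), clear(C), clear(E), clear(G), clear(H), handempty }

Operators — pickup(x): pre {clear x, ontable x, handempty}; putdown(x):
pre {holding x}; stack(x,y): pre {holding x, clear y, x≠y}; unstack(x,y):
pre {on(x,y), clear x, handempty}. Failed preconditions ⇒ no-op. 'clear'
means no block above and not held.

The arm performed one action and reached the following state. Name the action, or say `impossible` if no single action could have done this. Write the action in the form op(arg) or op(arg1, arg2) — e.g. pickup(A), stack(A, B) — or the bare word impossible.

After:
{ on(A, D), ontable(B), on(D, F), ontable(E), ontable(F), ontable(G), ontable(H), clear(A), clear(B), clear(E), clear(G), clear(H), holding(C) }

target: towers=[B; E; F/D/A; G; H] holding=C
         pickup(G) → towers=[B; C; E; F/D/A; H] holding=G
     unstack(A, D) → towers=[B; C; E; F/D; G; H] holding=A
         pickup(E) → towers=[B; C; F/D/A; G; H] holding=E
         pickup(H) → towers=[B; C; E; F/D/A; G] holding=H
         pickup(B) → towers=[C; E; F/D/A; G; H] holding=B
         pickup(C) → towers=[B; E; F/D/A; G; H] holding=C  ← match

pickup(C)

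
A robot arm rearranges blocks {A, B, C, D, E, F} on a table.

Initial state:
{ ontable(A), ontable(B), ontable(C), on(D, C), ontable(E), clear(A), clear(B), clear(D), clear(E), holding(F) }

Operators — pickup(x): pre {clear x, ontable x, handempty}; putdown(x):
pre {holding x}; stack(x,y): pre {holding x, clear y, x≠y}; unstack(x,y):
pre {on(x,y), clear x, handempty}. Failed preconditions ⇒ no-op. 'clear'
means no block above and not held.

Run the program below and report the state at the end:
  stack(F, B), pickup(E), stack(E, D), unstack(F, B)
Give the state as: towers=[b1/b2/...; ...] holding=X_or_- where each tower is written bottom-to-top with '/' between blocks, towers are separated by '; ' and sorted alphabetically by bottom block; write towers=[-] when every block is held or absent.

towers=[A; B; C/D/E] holding=F

step 1 (stack(F, B)): towers=[A; B/F; C/D; E] holding=-
step 2 (pickup(E)): towers=[A; B/F; C/D] holding=E
step 3 (stack(E, D)): towers=[A; B/F; C/D/E] holding=-
step 4 (unstack(F, B)): towers=[A; B; C/D/E] holding=F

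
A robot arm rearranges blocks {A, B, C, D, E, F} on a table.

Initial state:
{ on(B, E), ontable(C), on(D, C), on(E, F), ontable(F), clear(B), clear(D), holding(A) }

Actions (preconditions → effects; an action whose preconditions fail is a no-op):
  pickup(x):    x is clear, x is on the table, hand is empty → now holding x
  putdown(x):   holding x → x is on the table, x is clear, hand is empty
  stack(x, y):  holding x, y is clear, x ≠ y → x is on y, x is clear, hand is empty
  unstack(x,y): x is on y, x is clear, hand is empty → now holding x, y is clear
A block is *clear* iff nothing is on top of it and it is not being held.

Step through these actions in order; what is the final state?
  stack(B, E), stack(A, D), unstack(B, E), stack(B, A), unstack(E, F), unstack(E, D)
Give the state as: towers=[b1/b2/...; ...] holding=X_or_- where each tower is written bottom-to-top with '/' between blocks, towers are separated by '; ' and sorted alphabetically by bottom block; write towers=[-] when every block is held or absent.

step 1 (stack(B, E)) [no-op]: towers=[C/D; F/E/B] holding=A
step 2 (stack(A, D)): towers=[C/D/A; F/E/B] holding=-
step 3 (unstack(B, E)): towers=[C/D/A; F/E] holding=B
step 4 (stack(B, A)): towers=[C/D/A/B; F/E] holding=-
step 5 (unstack(E, F)): towers=[C/D/A/B; F] holding=E
step 6 (unstack(E, D)) [no-op]: towers=[C/D/A/B; F] holding=E

towers=[C/D/A/B; F] holding=E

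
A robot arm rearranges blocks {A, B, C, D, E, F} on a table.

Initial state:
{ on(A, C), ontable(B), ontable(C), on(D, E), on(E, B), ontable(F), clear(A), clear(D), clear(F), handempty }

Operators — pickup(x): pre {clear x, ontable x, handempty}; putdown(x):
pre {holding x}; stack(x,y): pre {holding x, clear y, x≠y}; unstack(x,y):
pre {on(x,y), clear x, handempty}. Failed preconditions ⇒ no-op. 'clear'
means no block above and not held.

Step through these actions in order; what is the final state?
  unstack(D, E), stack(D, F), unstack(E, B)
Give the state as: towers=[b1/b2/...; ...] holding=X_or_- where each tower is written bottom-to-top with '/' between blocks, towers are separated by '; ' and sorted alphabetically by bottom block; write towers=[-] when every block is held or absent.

towers=[B; C/A; F/D] holding=E

step 1 (unstack(D, E)): towers=[B/E; C/A; F] holding=D
step 2 (stack(D, F)): towers=[B/E; C/A; F/D] holding=-
step 3 (unstack(E, B)): towers=[B; C/A; F/D] holding=E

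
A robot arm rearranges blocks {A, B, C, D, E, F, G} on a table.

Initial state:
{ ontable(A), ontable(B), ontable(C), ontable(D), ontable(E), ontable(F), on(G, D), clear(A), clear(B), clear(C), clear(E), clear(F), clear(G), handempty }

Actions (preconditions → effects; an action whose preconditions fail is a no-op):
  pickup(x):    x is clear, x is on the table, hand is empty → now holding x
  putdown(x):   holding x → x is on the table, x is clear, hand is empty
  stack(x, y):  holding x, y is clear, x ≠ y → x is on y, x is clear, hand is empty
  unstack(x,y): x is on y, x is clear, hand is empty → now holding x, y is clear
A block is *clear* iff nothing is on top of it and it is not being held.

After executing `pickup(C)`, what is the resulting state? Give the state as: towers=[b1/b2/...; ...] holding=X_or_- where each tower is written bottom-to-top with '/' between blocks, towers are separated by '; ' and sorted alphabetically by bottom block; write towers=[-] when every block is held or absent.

towers=[A; B; D/G; E; F] holding=C

before: towers=[A; B; C; D/G; E; F] holding=-
pre[pickup(C)]: clear(C) ok, ontable(C) ok, handempty ok
all met → apply pickup(C)
after:  towers=[A; B; D/G; E; F] holding=C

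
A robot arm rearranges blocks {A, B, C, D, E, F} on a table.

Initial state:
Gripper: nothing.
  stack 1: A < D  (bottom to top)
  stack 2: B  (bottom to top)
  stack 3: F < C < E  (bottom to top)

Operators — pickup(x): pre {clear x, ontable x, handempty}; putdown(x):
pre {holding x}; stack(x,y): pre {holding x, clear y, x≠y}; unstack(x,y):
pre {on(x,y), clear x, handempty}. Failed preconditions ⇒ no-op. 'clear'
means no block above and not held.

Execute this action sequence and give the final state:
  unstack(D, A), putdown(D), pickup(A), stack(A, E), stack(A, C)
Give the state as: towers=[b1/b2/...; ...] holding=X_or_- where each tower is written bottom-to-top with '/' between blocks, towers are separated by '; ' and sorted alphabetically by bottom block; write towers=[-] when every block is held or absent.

towers=[B; D; F/C/E/A] holding=-

step 1 (unstack(D, A)): towers=[A; B; F/C/E] holding=D
step 2 (putdown(D)): towers=[A; B; D; F/C/E] holding=-
step 3 (pickup(A)): towers=[B; D; F/C/E] holding=A
step 4 (stack(A, E)): towers=[B; D; F/C/E/A] holding=-
step 5 (stack(A, C)) [no-op]: towers=[B; D; F/C/E/A] holding=-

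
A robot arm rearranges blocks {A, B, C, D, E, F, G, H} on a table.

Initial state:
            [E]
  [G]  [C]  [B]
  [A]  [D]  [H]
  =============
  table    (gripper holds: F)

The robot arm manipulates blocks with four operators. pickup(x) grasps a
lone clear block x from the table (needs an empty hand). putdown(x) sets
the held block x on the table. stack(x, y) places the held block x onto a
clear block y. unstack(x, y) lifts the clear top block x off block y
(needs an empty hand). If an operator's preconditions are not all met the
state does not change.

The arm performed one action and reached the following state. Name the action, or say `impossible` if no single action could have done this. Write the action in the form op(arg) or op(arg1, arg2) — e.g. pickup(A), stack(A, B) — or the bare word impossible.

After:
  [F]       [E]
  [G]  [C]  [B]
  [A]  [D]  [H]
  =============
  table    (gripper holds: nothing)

target: towers=[A/G/F; D/C; H/B/E] holding=-
        putdown(F) → towers=[A/G; D/C; F; H/B/E] holding=-
       stack(F, G) → towers=[A/G/F; D/C; H/B/E] holding=-  ← match
       stack(F, E) → towers=[A/G; D/C; H/B/E/F] holding=-
       stack(F, C) → towers=[A/G; D/C/F; H/B/E] holding=-

stack(F, G)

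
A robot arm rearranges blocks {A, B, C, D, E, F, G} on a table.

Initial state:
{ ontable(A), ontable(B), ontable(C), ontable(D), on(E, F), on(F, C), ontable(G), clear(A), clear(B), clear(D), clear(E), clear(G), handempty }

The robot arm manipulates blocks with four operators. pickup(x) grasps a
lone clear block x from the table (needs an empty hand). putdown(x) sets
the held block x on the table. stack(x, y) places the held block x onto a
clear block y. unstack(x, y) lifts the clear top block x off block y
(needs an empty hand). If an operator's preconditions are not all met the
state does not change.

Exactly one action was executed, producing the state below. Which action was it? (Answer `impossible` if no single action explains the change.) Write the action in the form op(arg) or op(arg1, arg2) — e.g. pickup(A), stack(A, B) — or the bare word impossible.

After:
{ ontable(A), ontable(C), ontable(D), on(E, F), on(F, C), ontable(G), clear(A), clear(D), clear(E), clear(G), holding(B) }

pickup(B)

target: towers=[A; C/F/E; D; G] holding=B
         pickup(B) → towers=[A; C/F/E; D; G] holding=B  ← match
         pickup(G) → towers=[A; B; C/F/E; D] holding=G
         pickup(D) → towers=[A; B; C/F/E; G] holding=D
         pickup(A) → towers=[B; C/F/E; D; G] holding=A
     unstack(E, F) → towers=[A; B; C/F; D; G] holding=E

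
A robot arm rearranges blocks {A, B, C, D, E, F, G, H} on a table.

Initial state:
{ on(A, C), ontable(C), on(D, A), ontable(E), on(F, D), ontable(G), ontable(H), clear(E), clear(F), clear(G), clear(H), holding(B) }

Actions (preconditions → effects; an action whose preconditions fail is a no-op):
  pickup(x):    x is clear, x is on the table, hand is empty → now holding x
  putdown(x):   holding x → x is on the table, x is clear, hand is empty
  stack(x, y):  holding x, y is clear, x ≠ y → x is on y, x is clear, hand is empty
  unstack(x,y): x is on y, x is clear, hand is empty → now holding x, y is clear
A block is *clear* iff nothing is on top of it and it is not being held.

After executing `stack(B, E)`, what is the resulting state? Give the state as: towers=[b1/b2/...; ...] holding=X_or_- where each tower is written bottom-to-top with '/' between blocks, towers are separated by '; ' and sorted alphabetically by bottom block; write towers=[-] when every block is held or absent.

towers=[C/A/D/F; E/B; G; H] holding=-

before: towers=[C/A/D/F; E; G; H] holding=B
pre[stack(B, E)]: holding(B) ✓, clear(E) ✓, B≠E ✓
all met → apply stack(B, E)
after:  towers=[C/A/D/F; E/B; G; H] holding=-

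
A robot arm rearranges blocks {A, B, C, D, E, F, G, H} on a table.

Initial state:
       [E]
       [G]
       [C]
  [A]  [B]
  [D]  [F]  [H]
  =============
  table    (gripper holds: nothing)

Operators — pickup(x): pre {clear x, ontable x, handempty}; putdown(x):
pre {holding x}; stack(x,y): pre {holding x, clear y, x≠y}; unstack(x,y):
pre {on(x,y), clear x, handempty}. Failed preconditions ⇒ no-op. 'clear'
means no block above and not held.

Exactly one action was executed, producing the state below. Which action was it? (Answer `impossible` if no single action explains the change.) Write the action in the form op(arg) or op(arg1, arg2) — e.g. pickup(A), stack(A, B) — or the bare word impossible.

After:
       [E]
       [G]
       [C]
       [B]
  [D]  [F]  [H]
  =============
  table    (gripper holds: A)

target: towers=[D; F/B/C/G/E; H] holding=A
     unstack(A, D) → towers=[D; F/B/C/G/E; H] holding=A  ← match
     unstack(E, G) → towers=[D/A; F/B/C/G; H] holding=E
         pickup(H) → towers=[D/A; F/B/C/G/E] holding=H

unstack(A, D)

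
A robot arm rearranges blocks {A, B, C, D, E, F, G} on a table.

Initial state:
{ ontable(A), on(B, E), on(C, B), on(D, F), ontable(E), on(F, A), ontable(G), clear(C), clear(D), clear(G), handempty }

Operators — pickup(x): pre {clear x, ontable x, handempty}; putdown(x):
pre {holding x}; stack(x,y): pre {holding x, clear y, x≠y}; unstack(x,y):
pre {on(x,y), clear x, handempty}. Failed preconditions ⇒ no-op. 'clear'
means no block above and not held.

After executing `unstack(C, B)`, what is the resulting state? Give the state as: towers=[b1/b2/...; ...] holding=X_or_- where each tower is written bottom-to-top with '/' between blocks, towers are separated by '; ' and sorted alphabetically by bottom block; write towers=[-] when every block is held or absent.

before: towers=[A/F/D; E/B/C; G] holding=-
pre[unstack(C, B)]: on(C,B) ok, clear(C) ok, handempty ok
all met → apply unstack(C, B)
after:  towers=[A/F/D; E/B; G] holding=C

towers=[A/F/D; E/B; G] holding=C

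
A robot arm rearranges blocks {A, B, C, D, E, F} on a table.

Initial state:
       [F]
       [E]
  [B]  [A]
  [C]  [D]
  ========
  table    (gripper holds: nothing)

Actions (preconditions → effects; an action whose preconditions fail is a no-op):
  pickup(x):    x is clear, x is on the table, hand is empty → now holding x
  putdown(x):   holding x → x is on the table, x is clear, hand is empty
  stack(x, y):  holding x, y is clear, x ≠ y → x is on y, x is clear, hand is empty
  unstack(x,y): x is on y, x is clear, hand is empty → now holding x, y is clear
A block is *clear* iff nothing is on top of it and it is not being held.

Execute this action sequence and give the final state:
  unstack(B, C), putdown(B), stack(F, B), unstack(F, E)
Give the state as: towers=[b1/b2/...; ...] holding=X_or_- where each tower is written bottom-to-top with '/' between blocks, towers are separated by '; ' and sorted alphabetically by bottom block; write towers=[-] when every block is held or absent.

step 1 (unstack(B, C)): towers=[C; D/A/E/F] holding=B
step 2 (putdown(B)): towers=[B; C; D/A/E/F] holding=-
step 3 (stack(F, B)) [no-op]: towers=[B; C; D/A/E/F] holding=-
step 4 (unstack(F, E)): towers=[B; C; D/A/E] holding=F

towers=[B; C; D/A/E] holding=F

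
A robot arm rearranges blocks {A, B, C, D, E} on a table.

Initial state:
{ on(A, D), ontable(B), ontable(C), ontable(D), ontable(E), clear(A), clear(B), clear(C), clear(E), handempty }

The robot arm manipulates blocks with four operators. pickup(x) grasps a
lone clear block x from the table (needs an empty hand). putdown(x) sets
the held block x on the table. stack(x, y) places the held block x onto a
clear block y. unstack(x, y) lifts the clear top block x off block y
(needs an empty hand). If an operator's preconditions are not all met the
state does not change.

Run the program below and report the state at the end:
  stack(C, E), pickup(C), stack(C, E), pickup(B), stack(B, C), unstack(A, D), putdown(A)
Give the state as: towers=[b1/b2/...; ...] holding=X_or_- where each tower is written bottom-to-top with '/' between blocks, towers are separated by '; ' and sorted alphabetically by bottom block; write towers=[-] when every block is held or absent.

step 1 (stack(C, E)) [no-op]: towers=[B; C; D/A; E] holding=-
step 2 (pickup(C)): towers=[B; D/A; E] holding=C
step 3 (stack(C, E)): towers=[B; D/A; E/C] holding=-
step 4 (pickup(B)): towers=[D/A; E/C] holding=B
step 5 (stack(B, C)): towers=[D/A; E/C/B] holding=-
step 6 (unstack(A, D)): towers=[D; E/C/B] holding=A
step 7 (putdown(A)): towers=[A; D; E/C/B] holding=-

towers=[A; D; E/C/B] holding=-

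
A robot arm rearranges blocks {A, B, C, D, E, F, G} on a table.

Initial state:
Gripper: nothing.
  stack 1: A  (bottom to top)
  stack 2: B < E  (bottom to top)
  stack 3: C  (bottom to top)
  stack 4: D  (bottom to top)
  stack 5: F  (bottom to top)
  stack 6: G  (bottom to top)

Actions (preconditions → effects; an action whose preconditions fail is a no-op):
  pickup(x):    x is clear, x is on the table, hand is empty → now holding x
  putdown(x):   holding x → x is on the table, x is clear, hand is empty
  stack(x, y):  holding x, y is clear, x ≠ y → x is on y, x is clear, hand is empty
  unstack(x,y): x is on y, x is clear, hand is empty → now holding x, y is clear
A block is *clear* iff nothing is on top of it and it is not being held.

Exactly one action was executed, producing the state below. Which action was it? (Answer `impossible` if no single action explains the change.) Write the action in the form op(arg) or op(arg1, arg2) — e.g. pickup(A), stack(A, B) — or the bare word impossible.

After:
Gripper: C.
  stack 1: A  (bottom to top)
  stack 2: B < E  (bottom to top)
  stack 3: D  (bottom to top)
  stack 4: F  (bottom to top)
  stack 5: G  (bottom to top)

pickup(C)

target: towers=[A; B/E; D; F; G] holding=C
         pickup(F) → towers=[A; B/E; C; D; G] holding=F
         pickup(G) → towers=[A; B/E; C; D; F] holding=G
         pickup(D) → towers=[A; B/E; C; F; G] holding=D
         pickup(A) → towers=[B/E; C; D; F; G] holding=A
     unstack(E, B) → towers=[A; B; C; D; F; G] holding=E
         pickup(C) → towers=[A; B/E; D; F; G] holding=C  ← match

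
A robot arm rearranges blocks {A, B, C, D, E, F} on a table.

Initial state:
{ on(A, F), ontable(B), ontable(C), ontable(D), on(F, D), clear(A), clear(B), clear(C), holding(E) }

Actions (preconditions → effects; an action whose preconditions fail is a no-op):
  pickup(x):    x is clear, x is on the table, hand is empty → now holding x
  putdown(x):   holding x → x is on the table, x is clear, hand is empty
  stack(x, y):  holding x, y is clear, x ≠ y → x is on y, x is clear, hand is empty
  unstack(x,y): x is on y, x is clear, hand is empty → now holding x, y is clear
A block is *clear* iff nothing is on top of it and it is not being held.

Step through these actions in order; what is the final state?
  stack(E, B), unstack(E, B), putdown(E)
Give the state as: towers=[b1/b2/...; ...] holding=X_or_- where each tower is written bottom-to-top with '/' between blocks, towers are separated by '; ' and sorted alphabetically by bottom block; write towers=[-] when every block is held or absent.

towers=[B; C; D/F/A; E] holding=-

step 1 (stack(E, B)): towers=[B/E; C; D/F/A] holding=-
step 2 (unstack(E, B)): towers=[B; C; D/F/A] holding=E
step 3 (putdown(E)): towers=[B; C; D/F/A; E] holding=-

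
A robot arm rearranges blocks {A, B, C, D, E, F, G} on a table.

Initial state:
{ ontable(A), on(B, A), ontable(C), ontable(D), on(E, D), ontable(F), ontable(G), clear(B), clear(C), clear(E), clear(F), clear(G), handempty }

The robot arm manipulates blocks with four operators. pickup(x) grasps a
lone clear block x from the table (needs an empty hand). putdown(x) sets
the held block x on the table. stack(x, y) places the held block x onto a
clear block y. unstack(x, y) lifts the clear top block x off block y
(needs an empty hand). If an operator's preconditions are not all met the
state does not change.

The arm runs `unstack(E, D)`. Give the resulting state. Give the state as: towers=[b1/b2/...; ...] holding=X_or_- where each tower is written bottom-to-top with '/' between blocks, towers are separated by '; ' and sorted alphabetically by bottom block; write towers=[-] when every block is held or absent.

before: towers=[A/B; C; D/E; F; G] holding=-
pre[unstack(E, D)]: on(E,D) ✓, clear(E) ✓, handempty ✓
all met → apply unstack(E, D)
after:  towers=[A/B; C; D; F; G] holding=E

towers=[A/B; C; D; F; G] holding=E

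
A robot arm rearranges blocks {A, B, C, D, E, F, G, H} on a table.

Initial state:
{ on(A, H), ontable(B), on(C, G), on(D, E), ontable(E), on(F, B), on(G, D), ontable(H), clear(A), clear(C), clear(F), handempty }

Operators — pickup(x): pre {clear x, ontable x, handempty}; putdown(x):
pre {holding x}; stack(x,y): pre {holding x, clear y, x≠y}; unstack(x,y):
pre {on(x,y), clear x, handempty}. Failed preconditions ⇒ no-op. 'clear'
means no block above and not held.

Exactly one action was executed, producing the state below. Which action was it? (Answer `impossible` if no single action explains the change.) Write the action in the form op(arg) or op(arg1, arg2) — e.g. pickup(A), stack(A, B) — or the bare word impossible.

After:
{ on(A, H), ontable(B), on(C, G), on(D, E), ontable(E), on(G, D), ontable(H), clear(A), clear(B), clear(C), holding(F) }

target: towers=[B; E/D/G/C; H/A] holding=F
     unstack(A, H) → towers=[B/F; E/D/G/C; H] holding=A
     unstack(F, B) → towers=[B; E/D/G/C; H/A] holding=F  ← match
     unstack(C, G) → towers=[B/F; E/D/G; H/A] holding=C

unstack(F, B)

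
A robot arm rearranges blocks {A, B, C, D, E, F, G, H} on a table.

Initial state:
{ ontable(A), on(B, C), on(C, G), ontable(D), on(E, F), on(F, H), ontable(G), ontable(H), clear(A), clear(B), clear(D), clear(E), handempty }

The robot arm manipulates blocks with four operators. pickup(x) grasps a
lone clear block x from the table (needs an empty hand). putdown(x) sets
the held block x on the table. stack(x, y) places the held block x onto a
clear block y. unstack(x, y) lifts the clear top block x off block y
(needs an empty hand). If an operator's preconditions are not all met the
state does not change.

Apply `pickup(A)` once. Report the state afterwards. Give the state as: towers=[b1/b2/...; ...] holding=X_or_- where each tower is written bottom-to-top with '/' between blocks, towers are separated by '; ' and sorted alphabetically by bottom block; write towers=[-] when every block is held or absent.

before: towers=[A; D; G/C/B; H/F/E] holding=-
pre[pickup(A)]: clear(A) yes, ontable(A) yes, handempty yes
all met → apply pickup(A)
after:  towers=[D; G/C/B; H/F/E] holding=A

towers=[D; G/C/B; H/F/E] holding=A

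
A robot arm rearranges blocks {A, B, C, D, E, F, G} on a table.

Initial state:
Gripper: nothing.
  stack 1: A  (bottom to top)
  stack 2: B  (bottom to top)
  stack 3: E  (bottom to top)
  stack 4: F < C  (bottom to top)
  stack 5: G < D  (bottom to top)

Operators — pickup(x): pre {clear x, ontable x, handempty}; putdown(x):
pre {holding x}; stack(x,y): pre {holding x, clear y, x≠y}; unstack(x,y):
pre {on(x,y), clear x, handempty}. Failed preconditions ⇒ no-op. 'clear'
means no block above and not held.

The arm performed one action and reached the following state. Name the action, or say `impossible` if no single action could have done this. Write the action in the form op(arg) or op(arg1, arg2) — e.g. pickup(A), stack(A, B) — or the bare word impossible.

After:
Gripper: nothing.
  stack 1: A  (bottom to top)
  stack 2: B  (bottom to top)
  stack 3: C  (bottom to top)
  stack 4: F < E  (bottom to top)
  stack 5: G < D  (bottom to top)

target: towers=[A; B; C; F/E; G/D] holding=-
         pickup(B) → towers=[A; E; F/C; G/D] holding=B
     unstack(D, G) → towers=[A; B; E; F/C; G] holding=D
         pickup(A) → towers=[B; E; F/C; G/D] holding=A
         pickup(E) → towers=[A; B; F/C; G/D] holding=E
     unstack(C, F) → towers=[A; B; E; F; G/D] holding=C
none of the 5 applicable actions match → impossible

impossible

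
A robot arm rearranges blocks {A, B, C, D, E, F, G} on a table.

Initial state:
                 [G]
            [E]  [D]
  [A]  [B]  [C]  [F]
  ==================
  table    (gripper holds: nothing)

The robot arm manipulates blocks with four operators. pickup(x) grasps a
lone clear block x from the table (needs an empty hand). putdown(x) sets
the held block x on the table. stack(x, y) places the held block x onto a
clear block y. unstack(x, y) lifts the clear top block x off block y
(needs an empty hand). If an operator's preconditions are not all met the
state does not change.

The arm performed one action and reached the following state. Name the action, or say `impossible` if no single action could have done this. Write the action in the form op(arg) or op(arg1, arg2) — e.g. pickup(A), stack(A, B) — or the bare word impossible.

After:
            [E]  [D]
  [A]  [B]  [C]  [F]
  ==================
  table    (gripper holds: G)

target: towers=[A; B; C/E; F/D] holding=G
         pickup(B) → towers=[A; C/E; F/D/G] holding=B
     unstack(G, D) → towers=[A; B; C/E; F/D] holding=G  ← match
         pickup(A) → towers=[B; C/E; F/D/G] holding=A
     unstack(E, C) → towers=[A; B; C; F/D/G] holding=E

unstack(G, D)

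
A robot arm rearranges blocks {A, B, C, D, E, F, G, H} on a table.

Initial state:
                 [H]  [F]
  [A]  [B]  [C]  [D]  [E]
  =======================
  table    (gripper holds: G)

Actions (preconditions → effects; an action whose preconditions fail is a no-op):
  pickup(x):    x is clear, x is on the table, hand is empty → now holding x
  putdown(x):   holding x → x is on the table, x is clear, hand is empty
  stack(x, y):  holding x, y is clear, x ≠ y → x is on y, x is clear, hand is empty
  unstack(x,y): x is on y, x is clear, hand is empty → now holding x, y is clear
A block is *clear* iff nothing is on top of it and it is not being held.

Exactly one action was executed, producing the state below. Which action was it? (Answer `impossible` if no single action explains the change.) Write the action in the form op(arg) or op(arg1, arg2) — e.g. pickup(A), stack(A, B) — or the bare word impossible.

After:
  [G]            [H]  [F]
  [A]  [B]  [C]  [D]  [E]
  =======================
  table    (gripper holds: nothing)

target: towers=[A/G; B; C; D/H; E/F] holding=-
        putdown(G) → towers=[A; B; C; D/H; E/F; G] holding=-
       stack(G, A) → towers=[A/G; B; C; D/H; E/F] holding=-  ← match
       stack(G, H) → towers=[A; B; C; D/H/G; E/F] holding=-
       stack(G, B) → towers=[A; B/G; C; D/H; E/F] holding=-
       stack(G, F) → towers=[A; B; C; D/H; E/F/G] holding=-
       stack(G, C) → towers=[A; B; C/G; D/H; E/F] holding=-

stack(G, A)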